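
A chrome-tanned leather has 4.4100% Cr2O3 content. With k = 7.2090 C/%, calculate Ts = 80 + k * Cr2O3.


Formula: Ts = 80 + k * Cr2O3
Substituting: Ts = 80 + 7.2090 * 4.4100
Result: 111.7917 C


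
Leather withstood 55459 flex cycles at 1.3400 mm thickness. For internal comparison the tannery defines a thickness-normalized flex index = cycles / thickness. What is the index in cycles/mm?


Formula: Index = cycles / thickness
Substituting: Index = 55459 / 1.3400
Result: 41387.3134 cycles/mm


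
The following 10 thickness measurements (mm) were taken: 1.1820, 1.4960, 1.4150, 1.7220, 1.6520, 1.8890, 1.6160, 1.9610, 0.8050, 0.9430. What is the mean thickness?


Formula: Average = sum / n
Substituting: Average = 14.6810 / 10
Result: 1.4681 mm


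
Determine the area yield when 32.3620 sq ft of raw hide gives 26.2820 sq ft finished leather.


Formula: Yield = finished / raw * 100
Substituting: Yield = 26.2820 / 32.3620 * 100
Result: 81.2125 %


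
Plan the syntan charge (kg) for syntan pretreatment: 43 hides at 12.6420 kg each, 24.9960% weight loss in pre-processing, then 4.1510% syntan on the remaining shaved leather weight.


Total_raw = N * avg_wt = 43 * 12.6420 = 543.6060 kg
Substrate = Total_raw * (1 - loss/100) = 543.6060 * (1 - 24.9960/100) = 407.7262 kg
Syntan = Substrate * pct / 100 = 407.7262 * 4.1510 / 100 = 16.9247 kg


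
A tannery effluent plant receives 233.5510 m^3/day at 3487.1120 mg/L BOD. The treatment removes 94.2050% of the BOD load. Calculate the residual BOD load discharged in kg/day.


Load_in = volume * conc / 1000 = 233.5510 * 3487.1120 / 1000 = 814.4185 kg/day
Removed = Load_in * eff / 100 = 814.4185 * 94.2050 / 100 = 767.2229 kg/day
Load_out = Load_in - Removed = 814.4185 - 767.2229 = 47.1956 kg/day


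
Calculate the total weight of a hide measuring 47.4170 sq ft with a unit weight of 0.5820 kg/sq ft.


Formula: Weight = area * weight_per_sqft
Substituting: Weight = 47.4170 * 0.5820
Result: 27.5967 kg


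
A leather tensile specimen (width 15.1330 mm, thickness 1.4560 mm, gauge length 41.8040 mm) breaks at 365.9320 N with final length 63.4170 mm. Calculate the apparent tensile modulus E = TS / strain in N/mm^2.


TS = F / (w * t) = 365.9320 / (15.1330 * 1.4560) = 16.6079 N/mm^2
strain = (Lf - L0) / L0 = (63.4170 - 41.8040) / 41.8040 = 0.5170
E = TS / strain = 16.6079 / 0.5170 = 32.1230 N/mm^2


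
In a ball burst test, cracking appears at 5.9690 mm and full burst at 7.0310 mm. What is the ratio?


Formula: Ratio = crack / burst
Substituting: Ratio = 5.9690 / 7.0310
Result: 0.8490


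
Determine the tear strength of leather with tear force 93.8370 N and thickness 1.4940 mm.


Formula: Tear strength = force / thickness
Substituting: Tear strength = 93.8370 / 1.4940
Result: 62.8092 N/mm


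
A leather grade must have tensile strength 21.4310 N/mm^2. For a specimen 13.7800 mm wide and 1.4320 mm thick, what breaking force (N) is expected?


Formula: F = TS * w * t
Substituting: F = 21.4310 * 13.7800 * 1.4320
Result: 422.8971 N


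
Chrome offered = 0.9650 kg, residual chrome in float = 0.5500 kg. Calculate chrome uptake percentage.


Formula: Uptake = (offered - residual) / offered * 100
Substituting: Uptake = (0.9650 - 0.5500) / 0.9650 * 100
Result: 43.0052 %


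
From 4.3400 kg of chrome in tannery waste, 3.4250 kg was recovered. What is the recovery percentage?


Formula: Recovery = recovered / input * 100
Substituting: Recovery = 3.4250 / 4.3400 * 100
Result: 78.9171 %


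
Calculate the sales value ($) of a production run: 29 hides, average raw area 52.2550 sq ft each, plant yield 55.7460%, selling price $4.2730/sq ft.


Raw_total = N * avg_area = 29 * 52.2550 = 1515.3950 sq ft
Finished = Raw_total * yield / 100 = 1515.3950 * 55.7460 / 100 = 844.7721 sq ft
Value = Finished * price = 844.7721 * 4.2730 = 3609.7112 $


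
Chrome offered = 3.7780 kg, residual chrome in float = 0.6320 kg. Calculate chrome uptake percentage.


Formula: Uptake = (offered - residual) / offered * 100
Substituting: Uptake = (3.7780 - 0.6320) / 3.7780 * 100
Result: 83.2716 %


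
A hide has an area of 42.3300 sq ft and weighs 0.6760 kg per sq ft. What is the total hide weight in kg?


Formula: Weight = area * weight_per_sqft
Substituting: Weight = 42.3300 * 0.6760
Result: 28.6151 kg


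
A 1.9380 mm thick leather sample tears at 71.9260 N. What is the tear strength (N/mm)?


Formula: Tear strength = force / thickness
Substituting: Tear strength = 71.9260 / 1.9380
Result: 37.1135 N/mm


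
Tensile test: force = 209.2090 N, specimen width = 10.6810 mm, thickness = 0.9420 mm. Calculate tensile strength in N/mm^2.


Formula: TS = force / (width * thickness)
Substituting: TS = 209.2090 / (10.6810 * 0.9420)
Result: 20.7930 N/mm^2


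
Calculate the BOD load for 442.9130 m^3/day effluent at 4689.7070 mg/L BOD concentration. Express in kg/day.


Formula: BOD_load = volume * conc / 1000
Substituting: BOD_load = 442.9130 * 4689.7070 / 1000
Result: 2077.1322 kg/day


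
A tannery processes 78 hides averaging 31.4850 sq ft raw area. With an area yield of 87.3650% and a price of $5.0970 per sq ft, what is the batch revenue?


Raw_total = N * avg_area = 78 * 31.4850 = 2455.8300 sq ft
Finished = Raw_total * yield / 100 = 2455.8300 * 87.3650 / 100 = 2145.5359 sq ft
Value = Finished * price = 2145.5359 * 5.0970 = 10935.7964 $


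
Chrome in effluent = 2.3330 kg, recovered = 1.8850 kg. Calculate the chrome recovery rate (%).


Formula: Recovery = recovered / input * 100
Substituting: Recovery = 1.8850 / 2.3330 * 100
Result: 80.7973 %


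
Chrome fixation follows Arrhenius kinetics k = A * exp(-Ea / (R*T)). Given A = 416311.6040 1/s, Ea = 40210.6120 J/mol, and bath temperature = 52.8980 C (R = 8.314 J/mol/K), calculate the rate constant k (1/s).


T_K = T_C + 273.15 = 52.8980 + 273.15 = 326.0480 K
exponent = -Ea / (R * T_K) = -40210.6120 / (8.314 * 326.0480) = -14.8337
k = A * exp(exponent) = 416311.6040 * exp(-14.8337) = 0.1504 1/s


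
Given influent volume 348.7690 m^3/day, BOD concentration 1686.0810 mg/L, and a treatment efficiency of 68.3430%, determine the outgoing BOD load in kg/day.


Load_in = volume * conc / 1000 = 348.7690 * 1686.0810 / 1000 = 588.0528 kg/day
Removed = Load_in * eff / 100 = 588.0528 * 68.3430 / 100 = 401.8929 kg/day
Load_out = Load_in - Removed = 588.0528 - 401.8929 = 186.1599 kg/day


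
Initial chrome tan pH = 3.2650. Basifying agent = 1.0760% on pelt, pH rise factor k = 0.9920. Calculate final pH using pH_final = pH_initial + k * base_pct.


Formula: pH_final = pH_initial + k * base_pct
Substituting: pH_final = 3.2650 + 0.9920 * 1.0760
Result: 4.3324


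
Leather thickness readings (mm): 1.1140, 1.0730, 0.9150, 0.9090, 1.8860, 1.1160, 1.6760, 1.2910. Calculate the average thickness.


Formula: Average = sum / n
Substituting: Average = 9.9800 / 8
Result: 1.2475 mm


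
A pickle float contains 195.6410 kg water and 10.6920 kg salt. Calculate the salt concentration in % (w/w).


Formula: Conc = salt / (water + salt) * 100
Substituting: Conc = 10.6920 / (195.6410 + 10.6920) * 100
Result: 5.1819 %


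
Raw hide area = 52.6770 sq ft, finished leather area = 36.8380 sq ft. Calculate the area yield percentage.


Formula: Yield = finished / raw * 100
Substituting: Yield = 36.8380 / 52.6770 * 100
Result: 69.9318 %


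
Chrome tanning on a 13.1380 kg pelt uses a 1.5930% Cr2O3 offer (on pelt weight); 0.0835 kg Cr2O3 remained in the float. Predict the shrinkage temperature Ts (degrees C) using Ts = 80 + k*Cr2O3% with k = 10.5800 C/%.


Offered = pelt * offer_pct / 100 = 13.1380 * 1.5930 / 100 = 0.2093 kg
Uptake = offered - residual = 0.2093 - 0.0835 = 0.1258 kg
Cr2O3% on pelt = uptake / pelt * 100 = 0.1258 / 13.1380 * 100 = 0.9574 %
Ts = 80 + k * Cr2O3% = 80 + 10.5800 * 0.9574 = 90.1297 C


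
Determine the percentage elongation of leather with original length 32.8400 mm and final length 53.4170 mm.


Formula: Elongation = (Lf - L0) / L0 * 100
Substituting: Elongation = (53.4170 - 32.8400) / 32.8400 * 100
Result: 62.6583 %


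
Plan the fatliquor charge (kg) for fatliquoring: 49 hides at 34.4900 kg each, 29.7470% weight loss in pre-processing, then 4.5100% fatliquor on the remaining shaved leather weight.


Total_raw = N * avg_wt = 49 * 34.4900 = 1690.0100 kg
Substrate = Total_raw * (1 - loss/100) = 1690.0100 * (1 - 29.7470/100) = 1187.2827 kg
Fat = Substrate * pct / 100 = 1187.2827 * 4.5100 / 100 = 53.5465 kg


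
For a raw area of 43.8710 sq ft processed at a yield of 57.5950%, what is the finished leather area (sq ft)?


Formula: finished = raw * yield / 100
Substituting: finished = 43.8710 * 57.5950 / 100
Result: 25.2675 sq ft


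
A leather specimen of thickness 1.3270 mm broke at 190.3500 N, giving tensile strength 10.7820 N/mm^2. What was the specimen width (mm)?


Formula: w = F / (TS * t)
Substituting: w = 190.3500 / (10.7820 * 1.3270)
Result: 13.3040 mm


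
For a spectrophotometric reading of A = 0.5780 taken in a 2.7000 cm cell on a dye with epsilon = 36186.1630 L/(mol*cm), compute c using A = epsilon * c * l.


Formula: c = A / (epsilon * l)
Substituting: c = 0.5780 / (36186.1630 * 2.7000)
Result: 5.9159e-06 mol/L


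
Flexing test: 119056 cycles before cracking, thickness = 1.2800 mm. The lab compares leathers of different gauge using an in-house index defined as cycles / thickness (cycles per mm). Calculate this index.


Formula: Index = cycles / thickness
Substituting: Index = 119056 / 1.2800
Result: 93012.5000 cycles/mm


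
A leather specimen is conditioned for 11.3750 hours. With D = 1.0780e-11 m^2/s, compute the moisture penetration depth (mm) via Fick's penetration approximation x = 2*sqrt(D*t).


t = 11.3750 hr * 3600 = 40950.0000 s
D * t = 1.0780e-11 * 40950.0000 = 4.4144e-07
x = 2 * sqrt(D*t) = 2 * sqrt(4.4144e-07) = 0.00132882 m = 1.3288 mm


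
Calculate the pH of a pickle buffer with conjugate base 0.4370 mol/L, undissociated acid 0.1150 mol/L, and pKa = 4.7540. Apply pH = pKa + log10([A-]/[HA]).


ratio = [A-] / [HA] = 0.4370 / 0.1150 = 3.8000
log10(ratio) = 0.5798
pH = pKa + log10(ratio) = 4.7540 + 0.5798 = 5.3338


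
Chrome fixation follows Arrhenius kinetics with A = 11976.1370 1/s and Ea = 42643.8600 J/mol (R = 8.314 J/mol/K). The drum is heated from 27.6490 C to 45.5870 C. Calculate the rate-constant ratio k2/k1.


T1 = 27.6490 + 273.15 = 300.7990 K; T2 = 45.5870 + 273.15 = 318.7370 K
k1 = A * exp(-Ea/(R*T1)) = 11976.1370 * exp(-42643.8600/(8.314*300.7990)) = 4.7078e-04 1/s
k2 = A * exp(-Ea/(R*T2)) = 11976.1370 * exp(-42643.8600/(8.314*318.7370)) = 0.0012291 1/s
k2/k1 = 0.0012291 / 4.7078e-04 = 2.6108


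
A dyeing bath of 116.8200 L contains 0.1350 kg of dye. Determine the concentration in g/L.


Formula: Conc = dye_mass(kg) / volume(L) * 1000
Substituting: Conc = 0.1350 / 116.8200 * 1000
Result: 1.1556 g/L


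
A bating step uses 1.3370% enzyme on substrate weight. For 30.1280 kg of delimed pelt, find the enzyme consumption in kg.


Formula: Enzyme = substrate * pct / 100
Substituting: Enzyme = 30.1280 * 1.3370 / 100
Result: 0.4028 kg


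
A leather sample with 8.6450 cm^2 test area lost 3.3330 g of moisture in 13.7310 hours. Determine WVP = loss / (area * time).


Formula: WVP = loss / (area * time)
Substituting: WVP = 3.3330 / (8.6450 * 13.7310)
Result: 0.0280781 g/(cm^2*hr)


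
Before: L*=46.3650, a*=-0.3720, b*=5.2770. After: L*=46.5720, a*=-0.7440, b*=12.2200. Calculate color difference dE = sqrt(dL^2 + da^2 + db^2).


dL = 0.2070, da = -0.3720, db = 6.9430
dE = sqrt(0.2070^2 + (-0.3720)^2 + 6.9430^2) = 6.9560


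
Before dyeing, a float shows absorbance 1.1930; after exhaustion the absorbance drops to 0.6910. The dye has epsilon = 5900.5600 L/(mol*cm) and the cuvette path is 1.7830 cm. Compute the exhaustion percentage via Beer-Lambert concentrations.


c_initial = A_i / (epsilon * l) = 1.1930 / (5900.5600 * 1.7830) = 1.1340e-04 mol/L
c_final = A_f / (epsilon * l) = 0.6910 / (5900.5600 * 1.7830) = 6.5680e-05 mol/L
Exhaustion = (c_initial - c_final) / c_initial * 100 = (1.1340e-04 - 6.5680e-05) / 1.1340e-04 * 100 = 42.0788 %


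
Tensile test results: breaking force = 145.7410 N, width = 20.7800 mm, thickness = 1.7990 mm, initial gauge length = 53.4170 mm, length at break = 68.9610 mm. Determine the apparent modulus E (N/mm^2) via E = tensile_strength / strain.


TS = F / (w * t) = 145.7410 / (20.7800 * 1.7990) = 3.8986 N/mm^2
strain = (Lf - L0) / L0 = (68.9610 - 53.4170) / 53.4170 = 0.2910
E = TS / strain = 3.8986 / 0.2910 = 13.3974 N/mm^2


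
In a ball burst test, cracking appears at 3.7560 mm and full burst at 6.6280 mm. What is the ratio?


Formula: Ratio = crack / burst
Substituting: Ratio = 3.7560 / 6.6280
Result: 0.5667


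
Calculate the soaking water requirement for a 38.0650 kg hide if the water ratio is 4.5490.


Formula: Water = hide_weight * ratio
Substituting: Water = 38.0650 * 4.5490
Result: 173.1577 kg


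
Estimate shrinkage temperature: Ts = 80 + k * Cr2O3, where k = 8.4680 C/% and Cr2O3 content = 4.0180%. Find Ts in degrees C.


Formula: Ts = 80 + k * Cr2O3
Substituting: Ts = 80 + 8.4680 * 4.0180
Result: 114.0244 C


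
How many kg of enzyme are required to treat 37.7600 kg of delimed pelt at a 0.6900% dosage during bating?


Formula: Enzyme = substrate * pct / 100
Substituting: Enzyme = 37.7600 * 0.6900 / 100
Result: 0.2605 kg


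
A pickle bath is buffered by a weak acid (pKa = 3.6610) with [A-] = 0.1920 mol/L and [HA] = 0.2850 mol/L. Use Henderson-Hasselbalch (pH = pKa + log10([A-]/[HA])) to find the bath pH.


ratio = [A-] / [HA] = 0.1920 / 0.2850 = 0.6737
log10(ratio) = -0.1715
pH = pKa + log10(ratio) = 3.6610 - 0.1715 = 3.4895


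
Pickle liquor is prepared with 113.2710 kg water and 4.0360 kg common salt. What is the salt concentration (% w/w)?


Formula: Conc = salt / (water + salt) * 100
Substituting: Conc = 4.0360 / (113.2710 + 4.0360) * 100
Result: 3.4405 %


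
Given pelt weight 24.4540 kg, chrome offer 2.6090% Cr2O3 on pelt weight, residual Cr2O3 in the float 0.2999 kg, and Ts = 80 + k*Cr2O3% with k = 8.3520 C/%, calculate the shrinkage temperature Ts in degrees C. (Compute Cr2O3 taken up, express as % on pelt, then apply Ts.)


Offered = pelt * offer_pct / 100 = 24.4540 * 2.6090 / 100 = 0.6380 kg
Uptake = offered - residual = 0.6380 - 0.2999 = 0.3381 kg
Cr2O3% on pelt = uptake / pelt * 100 = 0.3381 / 24.4540 * 100 = 1.3826 %
Ts = 80 + k * Cr2O3% = 80 + 8.3520 * 1.3826 = 91.5476 C


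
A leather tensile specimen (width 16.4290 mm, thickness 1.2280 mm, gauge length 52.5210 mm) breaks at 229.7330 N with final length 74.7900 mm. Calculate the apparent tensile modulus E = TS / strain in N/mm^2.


TS = F / (w * t) = 229.7330 / (16.4290 * 1.2280) = 11.3871 N/mm^2
strain = (Lf - L0) / L0 = (74.7900 - 52.5210) / 52.5210 = 0.4240
E = TS / strain = 11.3871 / 0.4240 = 26.8563 N/mm^2


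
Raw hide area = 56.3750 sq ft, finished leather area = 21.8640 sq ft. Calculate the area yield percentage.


Formula: Yield = finished / raw * 100
Substituting: Yield = 21.8640 / 56.3750 * 100
Result: 38.7831 %


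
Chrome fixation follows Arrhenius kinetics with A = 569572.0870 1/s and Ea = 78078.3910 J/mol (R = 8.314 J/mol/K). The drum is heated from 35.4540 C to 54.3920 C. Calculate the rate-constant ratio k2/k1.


T1 = 35.4540 + 273.15 = 308.6040 K; T2 = 54.3920 + 273.15 = 327.5420 K
k1 = A * exp(-Ea/(R*T1)) = 569572.0870 * exp(-78078.3910/(8.314*308.6040)) = 3.4629e-08 1/s
k2 = A * exp(-Ea/(R*T2)) = 569572.0870 * exp(-78078.3910/(8.314*327.5420)) = 2.0118e-07 1/s
k2/k1 = 2.0118e-07 / 3.4629e-08 = 5.8095


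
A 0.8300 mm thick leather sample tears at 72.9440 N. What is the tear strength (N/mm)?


Formula: Tear strength = force / thickness
Substituting: Tear strength = 72.9440 / 0.8300
Result: 87.8843 N/mm


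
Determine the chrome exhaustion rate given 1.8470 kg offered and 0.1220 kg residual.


Formula: Uptake = (offered - residual) / offered * 100
Substituting: Uptake = (1.8470 - 0.1220) / 1.8470 * 100
Result: 93.3947 %


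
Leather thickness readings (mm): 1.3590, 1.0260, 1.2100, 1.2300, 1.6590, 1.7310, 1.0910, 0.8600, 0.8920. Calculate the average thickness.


Formula: Average = sum / n
Substituting: Average = 11.0580 / 9
Result: 1.2287 mm


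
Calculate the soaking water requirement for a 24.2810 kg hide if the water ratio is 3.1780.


Formula: Water = hide_weight * ratio
Substituting: Water = 24.2810 * 3.1780
Result: 77.1650 kg


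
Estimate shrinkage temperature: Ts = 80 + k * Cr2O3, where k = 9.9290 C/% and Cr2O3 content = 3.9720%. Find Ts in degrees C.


Formula: Ts = 80 + k * Cr2O3
Substituting: Ts = 80 + 9.9290 * 3.9720
Result: 119.4380 C


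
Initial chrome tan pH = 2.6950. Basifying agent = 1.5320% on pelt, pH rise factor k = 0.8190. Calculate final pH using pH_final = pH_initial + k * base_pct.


Formula: pH_final = pH_initial + k * base_pct
Substituting: pH_final = 2.6950 + 0.8190 * 1.5320
Result: 3.9497


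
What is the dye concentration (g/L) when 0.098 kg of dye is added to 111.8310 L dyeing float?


Formula: Conc = dye_mass(kg) / volume(L) * 1000
Substituting: Conc = 0.098 / 111.8310 * 1000
Result: 0.8763 g/L


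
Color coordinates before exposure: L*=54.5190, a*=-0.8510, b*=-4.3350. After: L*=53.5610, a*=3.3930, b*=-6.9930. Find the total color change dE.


dL = -0.9580, da = 4.2440, db = -2.6580
dE = sqrt((-0.9580)^2 + 4.2440^2 + (-2.6580)^2) = 5.0985


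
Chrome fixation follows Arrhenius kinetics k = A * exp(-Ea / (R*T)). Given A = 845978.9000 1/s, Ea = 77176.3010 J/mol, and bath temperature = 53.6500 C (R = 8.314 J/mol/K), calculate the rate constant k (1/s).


T_K = T_C + 273.15 = 53.6500 + 273.15 = 326.8000 K
exponent = -Ea / (R * T_K) = -77176.3010 / (8.314 * 326.8000) = -28.4048
k = A * exp(exponent) = 845978.9000 * exp(-28.4048) = 3.9022e-07 1/s


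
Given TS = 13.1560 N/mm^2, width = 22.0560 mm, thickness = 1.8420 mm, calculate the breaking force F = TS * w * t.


Formula: F = TS * w * t
Substituting: F = 13.1560 * 22.0560 * 1.8420
Result: 534.4908 N


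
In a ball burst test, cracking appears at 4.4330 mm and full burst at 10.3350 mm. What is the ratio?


Formula: Ratio = crack / burst
Substituting: Ratio = 4.4330 / 10.3350
Result: 0.4289


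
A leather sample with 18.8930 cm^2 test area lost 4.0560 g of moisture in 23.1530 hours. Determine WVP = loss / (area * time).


Formula: WVP = loss / (area * time)
Substituting: WVP = 4.0560 / (18.8930 * 23.1530)
Result: 0.00927235 g/(cm^2*hr)


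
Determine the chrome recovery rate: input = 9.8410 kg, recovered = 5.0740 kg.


Formula: Recovery = recovered / input * 100
Substituting: Recovery = 5.0740 / 9.8410 * 100
Result: 51.5598 %


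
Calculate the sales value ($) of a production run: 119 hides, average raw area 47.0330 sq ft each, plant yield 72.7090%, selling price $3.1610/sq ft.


Raw_total = N * avg_area = 119 * 47.0330 = 5596.9270 sq ft
Finished = Raw_total * yield / 100 = 5596.9270 * 72.7090 / 100 = 4069.4697 sq ft
Value = Finished * price = 4069.4697 * 3.1610 = 12863.5936 $


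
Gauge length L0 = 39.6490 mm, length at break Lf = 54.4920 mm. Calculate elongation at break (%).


Formula: Elongation = (Lf - L0) / L0 * 100
Substituting: Elongation = (54.4920 - 39.6490) / 39.6490 * 100
Result: 37.4360 %


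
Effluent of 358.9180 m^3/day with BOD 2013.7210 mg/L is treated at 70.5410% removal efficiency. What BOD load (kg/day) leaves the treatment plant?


Load_in = volume * conc / 1000 = 358.9180 * 2013.7210 / 1000 = 722.7607 kg/day
Removed = Load_in * eff / 100 = 722.7607 * 70.5410 / 100 = 509.8426 kg/day
Load_out = Load_in - Removed = 722.7607 - 509.8426 = 212.9181 kg/day


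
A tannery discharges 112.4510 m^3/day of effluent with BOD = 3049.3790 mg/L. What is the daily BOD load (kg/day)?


Formula: BOD_load = volume * conc / 1000
Substituting: BOD_load = 112.4510 * 3049.3790 / 1000
Result: 342.9057 kg/day


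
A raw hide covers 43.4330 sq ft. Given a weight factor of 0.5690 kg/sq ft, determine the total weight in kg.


Formula: Weight = area * weight_per_sqft
Substituting: Weight = 43.4330 * 0.5690
Result: 24.7134 kg


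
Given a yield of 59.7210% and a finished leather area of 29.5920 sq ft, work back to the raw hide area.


Formula: raw = finished * 100 / yield
Substituting: raw = 29.5920 * 100 / 59.7210
Result: 49.5504 sq ft


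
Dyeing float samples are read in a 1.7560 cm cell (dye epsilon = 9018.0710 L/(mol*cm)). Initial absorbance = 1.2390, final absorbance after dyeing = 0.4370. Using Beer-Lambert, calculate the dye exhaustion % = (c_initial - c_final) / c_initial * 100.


c_initial = A_i / (epsilon * l) = 1.2390 / (9018.0710 * 1.7560) = 7.8241e-05 mol/L
c_final = A_f / (epsilon * l) = 0.4370 / (9018.0710 * 1.7560) = 2.7596e-05 mol/L
Exhaustion = (c_initial - c_final) / c_initial * 100 = (7.8241e-05 - 2.7596e-05) / 7.8241e-05 * 100 = 64.7296 %


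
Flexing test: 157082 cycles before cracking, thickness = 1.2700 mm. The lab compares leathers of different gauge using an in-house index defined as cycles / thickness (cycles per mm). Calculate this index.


Formula: Index = cycles / thickness
Substituting: Index = 157082 / 1.2700
Result: 123686.6142 cycles/mm


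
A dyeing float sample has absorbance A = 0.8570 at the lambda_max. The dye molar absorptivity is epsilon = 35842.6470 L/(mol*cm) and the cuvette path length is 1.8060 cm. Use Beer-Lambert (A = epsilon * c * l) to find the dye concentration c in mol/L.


Formula: c = A / (epsilon * l)
Substituting: c = 0.8570 / (35842.6470 * 1.8060)
Result: 1.3239e-05 mol/L


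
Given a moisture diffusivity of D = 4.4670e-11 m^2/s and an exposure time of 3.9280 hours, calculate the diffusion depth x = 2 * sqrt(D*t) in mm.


t = 3.9280 hr * 3600 = 14140.8000 s
D * t = 4.4670e-11 * 14140.8000 = 6.3167e-07
x = 2 * sqrt(D*t) = 2 * sqrt(6.3167e-07) = 0.00158955 m = 1.5896 mm


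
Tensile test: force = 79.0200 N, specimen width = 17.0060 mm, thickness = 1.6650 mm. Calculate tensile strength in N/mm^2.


Formula: TS = force / (width * thickness)
Substituting: TS = 79.0200 / (17.0060 * 1.6650)
Result: 2.7907 N/mm^2


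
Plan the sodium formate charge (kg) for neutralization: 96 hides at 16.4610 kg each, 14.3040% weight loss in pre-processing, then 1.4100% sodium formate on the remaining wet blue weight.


Total_raw = N * avg_wt = 96 * 16.4610 = 1580.2560 kg
Substrate = Total_raw * (1 - loss/100) = 1580.2560 * (1 - 14.3040/100) = 1354.2162 kg
Neutralizer = Substrate * pct / 100 = 1354.2162 * 1.4100 / 100 = 19.0944 kg


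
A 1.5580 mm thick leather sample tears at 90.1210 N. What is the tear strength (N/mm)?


Formula: Tear strength = force / thickness
Substituting: Tear strength = 90.1210 / 1.5580
Result: 57.8440 N/mm


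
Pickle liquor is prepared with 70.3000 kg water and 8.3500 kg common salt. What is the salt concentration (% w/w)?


Formula: Conc = salt / (water + salt) * 100
Substituting: Conc = 8.3500 / (70.3000 + 8.3500) * 100
Result: 10.6167 %


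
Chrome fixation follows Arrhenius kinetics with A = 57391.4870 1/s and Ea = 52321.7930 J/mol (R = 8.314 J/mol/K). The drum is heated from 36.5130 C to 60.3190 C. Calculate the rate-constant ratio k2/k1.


T1 = 36.5130 + 273.15 = 309.6630 K; T2 = 60.3190 + 273.15 = 333.4690 K
k1 = A * exp(-Ea/(R*T1)) = 57391.4870 * exp(-52321.7930/(8.314*309.6630)) = 8.5659e-05 1/s
k2 = A * exp(-Ea/(R*T2)) = 57391.4870 * exp(-52321.7930/(8.314*333.4690)) = 3.6547e-04 1/s
k2/k1 = 3.6547e-04 / 8.5659e-05 = 4.2666


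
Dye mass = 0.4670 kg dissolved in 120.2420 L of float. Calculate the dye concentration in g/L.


Formula: Conc = dye_mass(kg) / volume(L) * 1000
Substituting: Conc = 0.4670 / 120.2420 * 1000
Result: 3.8838 g/L


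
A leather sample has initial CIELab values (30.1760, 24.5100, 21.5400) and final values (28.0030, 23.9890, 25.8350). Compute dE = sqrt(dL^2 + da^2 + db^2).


dL = -2.1730, da = -0.5210, db = 4.2950
dE = sqrt((-2.1730)^2 + (-0.5210)^2 + 4.2950^2) = 4.8415


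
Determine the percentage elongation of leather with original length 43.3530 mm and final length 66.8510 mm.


Formula: Elongation = (Lf - L0) / L0 * 100
Substituting: Elongation = (66.8510 - 43.3530) / 43.3530 * 100
Result: 54.2016 %


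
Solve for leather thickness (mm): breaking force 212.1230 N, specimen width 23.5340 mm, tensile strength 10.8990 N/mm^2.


Formula: t = F / (TS * w)
Substituting: t = 212.1230 / (10.8990 * 23.5340)
Result: 0.8270 mm


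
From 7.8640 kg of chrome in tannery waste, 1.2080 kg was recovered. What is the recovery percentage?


Formula: Recovery = recovered / input * 100
Substituting: Recovery = 1.2080 / 7.8640 * 100
Result: 15.3611 %


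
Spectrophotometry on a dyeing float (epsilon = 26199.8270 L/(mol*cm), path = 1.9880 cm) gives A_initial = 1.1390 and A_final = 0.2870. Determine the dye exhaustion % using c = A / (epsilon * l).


c_initial = A_i / (epsilon * l) = 1.1390 / (26199.8270 * 1.9880) = 2.1868e-05 mol/L
c_final = A_f / (epsilon * l) = 0.2870 / (26199.8270 * 1.9880) = 5.5102e-06 mol/L
Exhaustion = (c_initial - c_final) / c_initial * 100 = (2.1868e-05 - 5.5102e-06) / 2.1868e-05 * 100 = 74.8025 %


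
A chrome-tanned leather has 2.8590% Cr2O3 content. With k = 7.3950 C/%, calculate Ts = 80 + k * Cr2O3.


Formula: Ts = 80 + k * Cr2O3
Substituting: Ts = 80 + 7.3950 * 2.8590
Result: 101.1423 C


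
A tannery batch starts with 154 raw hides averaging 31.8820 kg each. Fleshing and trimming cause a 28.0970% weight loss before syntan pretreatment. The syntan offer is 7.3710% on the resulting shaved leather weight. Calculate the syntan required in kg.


Total_raw = N * avg_wt = 154 * 31.8820 = 4909.8280 kg
Substrate = Total_raw * (1 - loss/100) = 4909.8280 * (1 - 28.0970/100) = 3530.3136 kg
Syntan = Substrate * pct / 100 = 3530.3136 * 7.3710 / 100 = 260.2194 kg


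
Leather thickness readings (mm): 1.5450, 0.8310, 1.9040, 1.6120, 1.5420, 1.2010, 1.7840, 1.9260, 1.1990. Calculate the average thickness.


Formula: Average = sum / n
Substituting: Average = 13.5440 / 9
Result: 1.5049 mm


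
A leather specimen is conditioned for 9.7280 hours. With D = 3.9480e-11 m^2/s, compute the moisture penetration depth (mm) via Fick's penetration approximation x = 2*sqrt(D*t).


t = 9.7280 hr * 3600 = 35020.8000 s
D * t = 3.9480e-11 * 35020.8000 = 1.3826e-06
x = 2 * sqrt(D*t) = 2 * sqrt(1.3826e-06) = 0.0023517 m = 2.3517 mm


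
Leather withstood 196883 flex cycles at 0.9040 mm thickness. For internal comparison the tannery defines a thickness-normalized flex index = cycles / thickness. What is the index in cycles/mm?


Formula: Index = cycles / thickness
Substituting: Index = 196883 / 0.9040
Result: 217790.9292 cycles/mm


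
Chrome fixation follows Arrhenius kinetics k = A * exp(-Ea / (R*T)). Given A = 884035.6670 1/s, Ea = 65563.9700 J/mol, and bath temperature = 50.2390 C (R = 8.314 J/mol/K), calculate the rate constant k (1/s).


T_K = T_C + 273.15 = 50.2390 + 273.15 = 323.3890 K
exponent = -Ea / (R * T_K) = -65563.9700 / (8.314 * 323.3890) = -24.3854
k = A * exp(exponent) = 884035.6670 * exp(-24.3854) = 2.2700e-05 1/s


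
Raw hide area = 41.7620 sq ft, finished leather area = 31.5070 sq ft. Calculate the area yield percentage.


Formula: Yield = finished / raw * 100
Substituting: Yield = 31.5070 / 41.7620 * 100
Result: 75.4442 %


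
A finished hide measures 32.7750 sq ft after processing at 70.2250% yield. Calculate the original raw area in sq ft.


Formula: raw = finished * 100 / yield
Substituting: raw = 32.7750 * 100 / 70.2250
Result: 46.6714 sq ft


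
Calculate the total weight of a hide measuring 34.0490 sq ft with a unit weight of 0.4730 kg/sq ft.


Formula: Weight = area * weight_per_sqft
Substituting: Weight = 34.0490 * 0.4730
Result: 16.1052 kg


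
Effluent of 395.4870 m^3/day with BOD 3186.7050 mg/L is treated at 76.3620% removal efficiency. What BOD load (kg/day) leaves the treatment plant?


Load_in = volume * conc / 1000 = 395.4870 * 3186.7050 / 1000 = 1260.3004 kg/day
Removed = Load_in * eff / 100 = 1260.3004 * 76.3620 / 100 = 962.3906 kg/day
Load_out = Load_in - Removed = 1260.3004 - 962.3906 = 297.9098 kg/day


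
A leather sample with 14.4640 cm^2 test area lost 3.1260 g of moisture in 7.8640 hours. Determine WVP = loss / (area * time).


Formula: WVP = loss / (area * time)
Substituting: WVP = 3.1260 / (14.4640 * 7.8640)
Result: 0.0274826 g/(cm^2*hr)


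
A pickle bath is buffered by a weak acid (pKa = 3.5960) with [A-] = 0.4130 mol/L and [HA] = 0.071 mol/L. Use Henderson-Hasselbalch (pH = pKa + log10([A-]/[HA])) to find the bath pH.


ratio = [A-] / [HA] = 0.4130 / 0.071 = 5.8169
log10(ratio) = 0.7647
pH = pKa + log10(ratio) = 3.5960 + 0.7647 = 4.3607


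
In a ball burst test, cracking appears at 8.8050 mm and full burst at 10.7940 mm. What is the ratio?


Formula: Ratio = crack / burst
Substituting: Ratio = 8.8050 / 10.7940
Result: 0.8157


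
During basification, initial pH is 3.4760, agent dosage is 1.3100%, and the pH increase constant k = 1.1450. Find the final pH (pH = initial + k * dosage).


Formula: pH_final = pH_initial + k * base_pct
Substituting: pH_final = 3.4760 + 1.1450 * 1.3100
Result: 4.9760


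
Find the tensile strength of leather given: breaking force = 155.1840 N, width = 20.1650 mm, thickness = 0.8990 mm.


Formula: TS = force / (width * thickness)
Substituting: TS = 155.1840 / (20.1650 * 0.8990)
Result: 8.5603 N/mm^2


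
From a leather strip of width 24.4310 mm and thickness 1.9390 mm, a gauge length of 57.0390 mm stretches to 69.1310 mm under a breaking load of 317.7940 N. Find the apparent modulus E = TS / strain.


TS = F / (w * t) = 317.7940 / (24.4310 * 1.9390) = 6.7085 N/mm^2
strain = (Lf - L0) / L0 = (69.1310 - 57.0390) / 57.0390 = 0.2120
E = TS / strain = 6.7085 / 0.2120 = 31.6447 N/mm^2


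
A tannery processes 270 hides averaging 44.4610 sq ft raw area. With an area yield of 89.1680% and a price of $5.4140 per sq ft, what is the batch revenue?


Raw_total = N * avg_area = 270 * 44.4610 = 12004.4700 sq ft
Finished = Raw_total * yield / 100 = 12004.4700 * 89.1680 / 100 = 10704.1458 sq ft
Value = Finished * price = 10704.1458 * 5.4140 = 57952.2454 $


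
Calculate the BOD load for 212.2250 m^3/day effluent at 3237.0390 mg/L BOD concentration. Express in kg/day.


Formula: BOD_load = volume * conc / 1000
Substituting: BOD_load = 212.2250 * 3237.0390 / 1000
Result: 686.9806 kg/day


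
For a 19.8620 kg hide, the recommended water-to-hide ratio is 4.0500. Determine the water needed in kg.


Formula: Water = hide_weight * ratio
Substituting: Water = 19.8620 * 4.0500
Result: 80.4411 kg


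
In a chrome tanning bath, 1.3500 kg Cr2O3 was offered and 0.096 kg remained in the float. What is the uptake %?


Formula: Uptake = (offered - residual) / offered * 100
Substituting: Uptake = (1.3500 - 0.096) / 1.3500 * 100
Result: 92.8889 %


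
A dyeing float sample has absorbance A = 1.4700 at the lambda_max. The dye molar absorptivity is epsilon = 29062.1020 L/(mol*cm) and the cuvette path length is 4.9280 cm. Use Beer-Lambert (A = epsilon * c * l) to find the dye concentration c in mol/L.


Formula: c = A / (epsilon * l)
Substituting: c = 1.4700 / (29062.1020 * 4.9280)
Result: 1.0264e-05 mol/L


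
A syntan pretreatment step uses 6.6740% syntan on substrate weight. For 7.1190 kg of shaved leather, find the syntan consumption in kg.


Formula: Syntan = substrate * pct / 100
Substituting: Syntan = 7.1190 * 6.6740 / 100
Result: 0.4751 kg


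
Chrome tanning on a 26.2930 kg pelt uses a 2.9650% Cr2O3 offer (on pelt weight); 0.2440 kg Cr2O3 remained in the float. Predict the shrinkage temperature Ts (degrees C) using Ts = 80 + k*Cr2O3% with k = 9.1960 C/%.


Offered = pelt * offer_pct / 100 = 26.2930 * 2.9650 / 100 = 0.7796 kg
Uptake = offered - residual = 0.7796 - 0.2440 = 0.5356 kg
Cr2O3% on pelt = uptake / pelt * 100 = 0.5356 / 26.2930 * 100 = 2.0370 %
Ts = 80 + k * Cr2O3% = 80 + 9.1960 * 2.0370 = 98.7322 C


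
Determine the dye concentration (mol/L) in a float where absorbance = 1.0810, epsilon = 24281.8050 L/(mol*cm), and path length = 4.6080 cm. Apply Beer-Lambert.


Formula: c = A / (epsilon * l)
Substituting: c = 1.0810 / (24281.8050 * 4.6080)
Result: 9.6612e-06 mol/L


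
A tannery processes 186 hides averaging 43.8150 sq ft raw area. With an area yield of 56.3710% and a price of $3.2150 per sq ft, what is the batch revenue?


Raw_total = N * avg_area = 186 * 43.8150 = 8149.5900 sq ft
Finished = Raw_total * yield / 100 = 8149.5900 * 56.3710 / 100 = 4594.0054 sq ft
Value = Finished * price = 4594.0054 * 3.2150 = 14769.7273 $


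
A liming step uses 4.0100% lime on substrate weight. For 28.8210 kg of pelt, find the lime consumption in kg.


Formula: Lime = substrate * pct / 100
Substituting: Lime = 28.8210 * 4.0100 / 100
Result: 1.1557 kg


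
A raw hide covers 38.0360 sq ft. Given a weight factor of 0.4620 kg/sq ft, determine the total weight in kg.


Formula: Weight = area * weight_per_sqft
Substituting: Weight = 38.0360 * 0.4620
Result: 17.5726 kg


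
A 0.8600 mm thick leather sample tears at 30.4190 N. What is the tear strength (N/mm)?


Formula: Tear strength = force / thickness
Substituting: Tear strength = 30.4190 / 0.8600
Result: 35.3709 N/mm


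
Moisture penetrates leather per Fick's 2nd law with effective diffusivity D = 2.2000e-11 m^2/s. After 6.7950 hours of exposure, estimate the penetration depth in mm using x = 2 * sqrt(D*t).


t = 6.7950 hr * 3600 = 24462.0000 s
D * t = 2.2000e-11 * 24462.0000 = 5.3816e-07
x = 2 * sqrt(D*t) = 2 * sqrt(5.3816e-07) = 0.00146719 m = 1.4672 mm


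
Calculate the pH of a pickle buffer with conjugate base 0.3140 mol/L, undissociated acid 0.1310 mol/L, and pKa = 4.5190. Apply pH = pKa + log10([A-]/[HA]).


ratio = [A-] / [HA] = 0.3140 / 0.1310 = 2.3969
log10(ratio) = 0.3797
pH = pKa + log10(ratio) = 4.5190 + 0.3797 = 4.8987


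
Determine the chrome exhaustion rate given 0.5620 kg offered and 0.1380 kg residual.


Formula: Uptake = (offered - residual) / offered * 100
Substituting: Uptake = (0.5620 - 0.1380) / 0.5620 * 100
Result: 75.4448 %


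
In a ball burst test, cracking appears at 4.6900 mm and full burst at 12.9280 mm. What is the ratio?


Formula: Ratio = crack / burst
Substituting: Ratio = 4.6900 / 12.9280
Result: 0.3628


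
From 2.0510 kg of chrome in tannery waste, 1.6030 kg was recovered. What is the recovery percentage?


Formula: Recovery = recovered / input * 100
Substituting: Recovery = 1.6030 / 2.0510 * 100
Result: 78.1570 %


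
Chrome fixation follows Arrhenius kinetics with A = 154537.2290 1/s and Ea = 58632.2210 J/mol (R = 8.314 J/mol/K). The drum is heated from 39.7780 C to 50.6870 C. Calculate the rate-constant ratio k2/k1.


T1 = 39.7780 + 273.15 = 312.9280 K; T2 = 50.6870 + 273.15 = 323.8370 K
k1 = A * exp(-Ea/(R*T1)) = 154537.2290 * exp(-58632.2210/(8.314*312.9280)) = 2.5215e-05 1/s
k2 = A * exp(-Ea/(R*T2)) = 154537.2290 * exp(-58632.2210/(8.314*323.8370)) = 5.3872e-05 1/s
k2/k1 = 5.3872e-05 / 2.5215e-05 = 2.1365


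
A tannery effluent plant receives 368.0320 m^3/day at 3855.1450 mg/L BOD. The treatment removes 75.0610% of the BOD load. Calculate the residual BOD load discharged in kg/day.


Load_in = volume * conc / 1000 = 368.0320 * 3855.1450 / 1000 = 1418.8167 kg/day
Removed = Load_in * eff / 100 = 1418.8167 * 75.0610 / 100 = 1064.9780 kg/day
Load_out = Load_in - Removed = 1418.8167 - 1064.9780 = 353.8387 kg/day


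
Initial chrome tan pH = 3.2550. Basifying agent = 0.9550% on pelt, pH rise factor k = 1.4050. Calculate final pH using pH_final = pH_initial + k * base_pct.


Formula: pH_final = pH_initial + k * base_pct
Substituting: pH_final = 3.2550 + 1.4050 * 0.9550
Result: 4.5968


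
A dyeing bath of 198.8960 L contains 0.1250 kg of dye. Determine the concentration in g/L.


Formula: Conc = dye_mass(kg) / volume(L) * 1000
Substituting: Conc = 0.1250 / 198.8960 * 1000
Result: 0.6285 g/L


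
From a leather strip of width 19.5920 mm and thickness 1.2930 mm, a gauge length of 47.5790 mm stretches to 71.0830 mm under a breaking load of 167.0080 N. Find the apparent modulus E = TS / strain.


TS = F / (w * t) = 167.0080 / (19.5920 * 1.2930) = 6.5926 N/mm^2
strain = (Lf - L0) / L0 = (71.0830 - 47.5790) / 47.5790 = 0.4940
E = TS / strain = 6.5926 / 0.4940 = 13.3455 N/mm^2


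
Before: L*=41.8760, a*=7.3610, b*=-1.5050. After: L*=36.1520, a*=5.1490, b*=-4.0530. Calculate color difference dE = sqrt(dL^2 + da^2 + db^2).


dL = -5.7240, da = -2.2120, db = -2.5480
dE = sqrt((-5.7240)^2 + (-2.2120)^2 + (-2.5480)^2) = 6.6445


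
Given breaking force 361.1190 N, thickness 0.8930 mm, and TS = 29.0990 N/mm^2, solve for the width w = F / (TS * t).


Formula: w = F / (TS * t)
Substituting: w = 361.1190 / (29.0990 * 0.8930)
Result: 13.8970 mm


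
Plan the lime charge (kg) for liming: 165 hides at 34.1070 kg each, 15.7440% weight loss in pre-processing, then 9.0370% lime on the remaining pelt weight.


Total_raw = N * avg_wt = 165 * 34.1070 = 5627.6550 kg
Substrate = Total_raw * (1 - loss/100) = 5627.6550 * (1 - 15.7440/100) = 4741.6370 kg
Lime = Substrate * pct / 100 = 4741.6370 * 9.0370 / 100 = 428.5017 kg


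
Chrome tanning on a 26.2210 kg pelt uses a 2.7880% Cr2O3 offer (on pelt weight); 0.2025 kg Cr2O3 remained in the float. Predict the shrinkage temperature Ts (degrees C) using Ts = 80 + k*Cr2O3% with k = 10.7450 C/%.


Offered = pelt * offer_pct / 100 = 26.2210 * 2.7880 / 100 = 0.7310 kg
Uptake = offered - residual = 0.7310 - 0.2025 = 0.5285 kg
Cr2O3% on pelt = uptake / pelt * 100 = 0.5285 / 26.2210 * 100 = 2.0157 %
Ts = 80 + k * Cr2O3% = 80 + 10.7450 * 2.0157 = 101.6589 C


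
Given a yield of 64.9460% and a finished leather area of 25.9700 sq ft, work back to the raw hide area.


Formula: raw = finished * 100 / yield
Substituting: raw = 25.9700 * 100 / 64.9460
Result: 39.9871 sq ft


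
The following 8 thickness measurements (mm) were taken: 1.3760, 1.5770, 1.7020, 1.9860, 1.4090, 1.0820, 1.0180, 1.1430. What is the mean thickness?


Formula: Average = sum / n
Substituting: Average = 11.2930 / 8
Result: 1.4116 mm


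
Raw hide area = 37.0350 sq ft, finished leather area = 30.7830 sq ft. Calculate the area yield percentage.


Formula: Yield = finished / raw * 100
Substituting: Yield = 30.7830 / 37.0350 * 100
Result: 83.1187 %


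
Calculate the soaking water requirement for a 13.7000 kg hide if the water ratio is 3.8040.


Formula: Water = hide_weight * ratio
Substituting: Water = 13.7000 * 3.8040
Result: 52.1148 kg


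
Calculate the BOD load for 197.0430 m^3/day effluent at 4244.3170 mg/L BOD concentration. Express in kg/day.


Formula: BOD_load = volume * conc / 1000
Substituting: BOD_load = 197.0430 * 4244.3170 / 1000
Result: 836.3130 kg/day


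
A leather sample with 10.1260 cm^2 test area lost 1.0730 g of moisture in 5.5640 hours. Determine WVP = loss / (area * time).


Formula: WVP = loss / (area * time)
Substituting: WVP = 1.0730 / (10.1260 * 5.5640)
Result: 0.0190447 g/(cm^2*hr)


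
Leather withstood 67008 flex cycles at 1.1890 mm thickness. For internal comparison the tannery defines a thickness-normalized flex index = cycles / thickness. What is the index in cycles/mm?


Formula: Index = cycles / thickness
Substituting: Index = 67008 / 1.1890
Result: 56356.6022 cycles/mm


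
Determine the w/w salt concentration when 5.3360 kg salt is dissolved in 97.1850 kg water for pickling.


Formula: Conc = salt / (water + salt) * 100
Substituting: Conc = 5.3360 / (97.1850 + 5.3360) * 100
Result: 5.2048 %


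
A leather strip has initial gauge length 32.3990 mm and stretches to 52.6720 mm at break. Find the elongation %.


Formula: Elongation = (Lf - L0) / L0 * 100
Substituting: Elongation = (52.6720 - 32.3990) / 32.3990 * 100
Result: 62.5729 %
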